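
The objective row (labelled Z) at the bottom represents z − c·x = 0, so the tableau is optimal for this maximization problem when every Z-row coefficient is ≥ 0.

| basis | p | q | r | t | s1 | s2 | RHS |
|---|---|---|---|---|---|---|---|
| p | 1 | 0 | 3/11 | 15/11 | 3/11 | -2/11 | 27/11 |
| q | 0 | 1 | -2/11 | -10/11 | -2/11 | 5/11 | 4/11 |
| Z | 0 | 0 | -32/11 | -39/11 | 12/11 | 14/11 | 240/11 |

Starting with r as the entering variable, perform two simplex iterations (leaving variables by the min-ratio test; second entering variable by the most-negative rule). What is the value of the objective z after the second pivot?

52

Ratio test on column r — row 1: (27/11)/(3/11) = 9; row 2: entry -2/11 ≤ 0. Minimum is 9 at row 1 (p leaves); pivot element 3/11.
Pivot on row 1; the Z-row RHS becomes 240/11 − (-32/11)·9 = 48.
Next entering variable (most negative Z-row entry -2/3): s2.
Ratio test on column s2 — row 1: entry -2/3 ≤ 0; row 2: 2/(1/3) = 6. Minimum is 6 at row 2 (q leaves); pivot element 1/3.
After the second pivot the Z-row RHS is 48 − (-2/3)·6 = 52.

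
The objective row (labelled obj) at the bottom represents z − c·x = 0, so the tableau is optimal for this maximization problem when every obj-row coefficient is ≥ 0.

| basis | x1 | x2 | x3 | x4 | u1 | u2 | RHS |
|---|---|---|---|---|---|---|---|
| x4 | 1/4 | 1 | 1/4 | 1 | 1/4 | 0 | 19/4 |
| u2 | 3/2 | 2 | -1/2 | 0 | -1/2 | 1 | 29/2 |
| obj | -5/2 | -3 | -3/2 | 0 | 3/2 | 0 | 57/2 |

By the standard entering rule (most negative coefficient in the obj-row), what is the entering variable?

x2

Negative obj-row entries: x1: -5/2, x2: -3, x3: -3/2.
The most negative is -3 in column x2, so x2 enters.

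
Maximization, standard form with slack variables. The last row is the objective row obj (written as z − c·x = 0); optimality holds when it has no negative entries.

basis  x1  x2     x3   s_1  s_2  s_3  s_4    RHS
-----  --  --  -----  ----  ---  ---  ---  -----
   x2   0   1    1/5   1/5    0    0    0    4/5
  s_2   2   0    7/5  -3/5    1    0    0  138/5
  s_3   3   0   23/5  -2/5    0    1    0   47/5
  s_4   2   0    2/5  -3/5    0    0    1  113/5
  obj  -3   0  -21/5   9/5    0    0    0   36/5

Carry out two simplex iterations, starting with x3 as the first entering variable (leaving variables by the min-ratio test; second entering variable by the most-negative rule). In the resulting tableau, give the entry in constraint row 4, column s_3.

Ratio test on column x3 — row 1: (4/5)/(1/5) = 4; row 2: (138/5)/(7/5) = 138/7; row 3: (47/5)/(23/5) = 47/23; row 4: (113/5)/(2/5) = 113/2. Minimum is 47/23 at row 3 (s_3 leaves); pivot element 23/5.
Divide row 3 by 23/5; eliminate column x3 from the other rows.
Second iteration: most negative obj-row entry is -6/23 in column x1, so x1 enters.
Ratio test on column x1 — row 1: entry -3/23 ≤ 0; row 2: (569/23)/(25/23) = 569/25; row 3: (47/23)/(15/23) = 47/15; row 4: (501/23)/(40/23) = 501/40. Minimum is 47/15 at row 3 (x3 leaves); pivot element 15/23.
Divide row 3 by 15/23; eliminate column x1 from the other rows.
After both pivots, the entry at constraint row 4, column s_3 is -2/3.

-2/3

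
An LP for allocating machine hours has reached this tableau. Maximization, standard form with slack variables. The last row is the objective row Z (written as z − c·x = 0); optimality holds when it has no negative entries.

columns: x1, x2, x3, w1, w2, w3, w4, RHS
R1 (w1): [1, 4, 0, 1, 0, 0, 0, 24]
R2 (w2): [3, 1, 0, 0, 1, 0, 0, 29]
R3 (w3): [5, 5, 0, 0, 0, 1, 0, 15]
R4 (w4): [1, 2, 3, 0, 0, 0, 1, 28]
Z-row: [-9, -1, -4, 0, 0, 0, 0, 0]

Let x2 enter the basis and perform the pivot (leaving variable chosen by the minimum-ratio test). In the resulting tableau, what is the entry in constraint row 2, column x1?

2

Ratio test on column x2 — row 1: 24/4 = 6; row 2: 29/1 = 29; row 3: 15/5 = 3; row 4: 28/2 = 14. Minimum is 3 at row 3 (w3 leaves); pivot element 5.
Divide row 3 by 5; eliminate column x2 from the other rows.
Row 2 update in column x1: 3 − 1·1 = 2.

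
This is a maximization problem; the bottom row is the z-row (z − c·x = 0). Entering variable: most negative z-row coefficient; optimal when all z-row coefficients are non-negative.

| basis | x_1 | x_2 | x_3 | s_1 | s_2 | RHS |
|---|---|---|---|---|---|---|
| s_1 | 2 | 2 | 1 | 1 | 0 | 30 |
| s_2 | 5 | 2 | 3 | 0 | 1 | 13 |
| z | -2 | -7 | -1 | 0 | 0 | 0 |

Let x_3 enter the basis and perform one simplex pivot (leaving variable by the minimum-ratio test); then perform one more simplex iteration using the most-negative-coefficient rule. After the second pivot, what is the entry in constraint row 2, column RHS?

13/2

Ratio test on column x_3 — row 1: 30/1 = 30; row 2: 13/3 = 13/3. Minimum is 13/3 at row 2 (s_2 leaves); pivot element 3.
Divide row 2 by 3; eliminate column x_3 from the other rows.
Second iteration: most negative z-row entry is -19/3 in column x_2, so x_2 enters.
Ratio test on column x_2 — row 1: (77/3)/(4/3) = 77/4; row 2: (13/3)/(2/3) = 13/2. Minimum is 13/2 at row 2 (x_3 leaves); pivot element 2/3.
Divide row 2 by 2/3; eliminate column x_2 from the other rows.
After both pivots, the entry at constraint row 2, column RHS is 13/2.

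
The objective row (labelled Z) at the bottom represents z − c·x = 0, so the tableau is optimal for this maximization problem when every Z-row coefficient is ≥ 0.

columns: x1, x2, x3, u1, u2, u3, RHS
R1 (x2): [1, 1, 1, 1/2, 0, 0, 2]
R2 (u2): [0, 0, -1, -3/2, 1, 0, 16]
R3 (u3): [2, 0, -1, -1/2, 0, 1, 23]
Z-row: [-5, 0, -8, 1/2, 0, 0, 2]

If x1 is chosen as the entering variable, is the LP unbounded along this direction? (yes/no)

no

Column x1 has positive entries in row(s) 1, 3, so the ratio test bounds it — not unbounded.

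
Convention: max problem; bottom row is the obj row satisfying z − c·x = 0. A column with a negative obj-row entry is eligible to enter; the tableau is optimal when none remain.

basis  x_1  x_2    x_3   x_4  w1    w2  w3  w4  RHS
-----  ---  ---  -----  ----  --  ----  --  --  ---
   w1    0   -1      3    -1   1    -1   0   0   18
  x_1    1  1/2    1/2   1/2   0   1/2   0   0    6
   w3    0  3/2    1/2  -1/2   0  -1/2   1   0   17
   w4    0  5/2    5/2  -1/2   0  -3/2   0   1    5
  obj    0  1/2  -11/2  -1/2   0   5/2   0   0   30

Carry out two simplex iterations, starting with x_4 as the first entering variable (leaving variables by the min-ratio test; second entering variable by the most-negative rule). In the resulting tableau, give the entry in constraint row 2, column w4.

Ratio test on column x_4 — row 1: entry -1 ≤ 0; row 2: 6/(1/2) = 12; row 3: entry -1/2 ≤ 0; row 4: entry -1/2 ≤ 0. Minimum is 12 at row 2 (x_1 leaves); pivot element 1/2.
Divide row 2 by 1/2; eliminate column x_4 from the other rows.
Second iteration: most negative obj-row entry is -5 in column x_3, so x_3 enters.
Ratio test on column x_3 — row 1: 30/4 = 15/2; row 2: 12/1 = 12; row 3: 23/1 = 23; row 4: 11/3 = 11/3. Minimum is 11/3 at row 4 (w4 leaves); pivot element 3.
Divide row 4 by 3; eliminate column x_3 from the other rows.
After both pivots, the entry at constraint row 2, column w4 is -1/3.

-1/3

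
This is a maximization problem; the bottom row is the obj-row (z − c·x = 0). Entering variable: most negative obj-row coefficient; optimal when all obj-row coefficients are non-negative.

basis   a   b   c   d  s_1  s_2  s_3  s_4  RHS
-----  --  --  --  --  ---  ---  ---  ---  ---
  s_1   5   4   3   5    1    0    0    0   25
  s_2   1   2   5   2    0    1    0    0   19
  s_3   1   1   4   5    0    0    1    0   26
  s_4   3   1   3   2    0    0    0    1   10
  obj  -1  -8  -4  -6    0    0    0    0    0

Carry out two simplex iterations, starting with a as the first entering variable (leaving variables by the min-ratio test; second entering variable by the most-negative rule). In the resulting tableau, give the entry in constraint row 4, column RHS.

15/7

Ratio test on column a — row 1: 25/5 = 5; row 2: 19/1 = 19; row 3: 26/1 = 26; row 4: 10/3 = 10/3. Minimum is 10/3 at row 4 (s_4 leaves); pivot element 3.
Divide row 4 by 3; eliminate column a from the other rows.
Second iteration: most negative obj-row entry is -23/3 in column b, so b enters.
Ratio test on column b — row 1: (25/3)/(7/3) = 25/7; row 2: (47/3)/(5/3) = 47/5; row 3: (68/3)/(2/3) = 34; row 4: (10/3)/(1/3) = 10. Minimum is 25/7 at row 1 (s_1 leaves); pivot element 7/3.
Divide row 1 by 7/3; eliminate column b from the other rows.
After both pivots, the entry at constraint row 4, column RHS is 15/7.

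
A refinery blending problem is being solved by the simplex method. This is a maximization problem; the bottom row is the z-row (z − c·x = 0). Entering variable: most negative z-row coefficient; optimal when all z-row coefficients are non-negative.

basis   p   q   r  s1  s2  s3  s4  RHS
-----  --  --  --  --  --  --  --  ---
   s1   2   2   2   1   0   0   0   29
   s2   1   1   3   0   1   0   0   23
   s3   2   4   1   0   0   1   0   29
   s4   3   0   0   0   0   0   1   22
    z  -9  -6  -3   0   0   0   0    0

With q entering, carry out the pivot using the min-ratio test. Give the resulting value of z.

Ratio test on column q — row 1: 29/2 = 29/2; row 2: 23/1 = 23; row 3: 29/4 = 29/4; row 4: entry 0 ≤ 0. Minimum is 29/4 at row 3 (s3 leaves); pivot element 4.
Pivot on row 3; the z-row RHS becomes 0 − (-6)·(29/4) = 87/2.

87/2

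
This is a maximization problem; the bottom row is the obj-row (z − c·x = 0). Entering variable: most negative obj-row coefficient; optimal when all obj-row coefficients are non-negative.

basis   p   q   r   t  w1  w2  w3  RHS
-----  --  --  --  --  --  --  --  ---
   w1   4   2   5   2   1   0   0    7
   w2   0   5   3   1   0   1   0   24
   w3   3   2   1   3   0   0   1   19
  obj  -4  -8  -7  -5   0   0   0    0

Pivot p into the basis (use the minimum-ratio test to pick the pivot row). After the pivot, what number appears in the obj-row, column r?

Ratio test on column p — row 1: 7/4 = 7/4; row 2: entry 0 ≤ 0; row 3: 19/3 = 19/3. Minimum is 7/4 at row 1 (w1 leaves); pivot element 4.
Divide row 1 by 4; eliminate column p from the other rows.
obj-row update in column r: -7 − (-4)·(5/4) = -2.

-2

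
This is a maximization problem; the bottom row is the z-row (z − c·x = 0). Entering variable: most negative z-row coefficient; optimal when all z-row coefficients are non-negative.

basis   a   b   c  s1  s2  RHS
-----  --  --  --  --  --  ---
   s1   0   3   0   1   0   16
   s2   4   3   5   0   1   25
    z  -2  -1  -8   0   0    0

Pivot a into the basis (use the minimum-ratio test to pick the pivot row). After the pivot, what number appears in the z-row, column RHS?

Ratio test on column a — row 1: entry 0 ≤ 0; row 2: 25/4 = 25/4. Minimum is 25/4 at row 2 (s2 leaves); pivot element 4.
Divide row 2 by 4; eliminate column a from the other rows.
z-row update in column RHS: 0 − (-2)·(25/4) = 25/2.

25/2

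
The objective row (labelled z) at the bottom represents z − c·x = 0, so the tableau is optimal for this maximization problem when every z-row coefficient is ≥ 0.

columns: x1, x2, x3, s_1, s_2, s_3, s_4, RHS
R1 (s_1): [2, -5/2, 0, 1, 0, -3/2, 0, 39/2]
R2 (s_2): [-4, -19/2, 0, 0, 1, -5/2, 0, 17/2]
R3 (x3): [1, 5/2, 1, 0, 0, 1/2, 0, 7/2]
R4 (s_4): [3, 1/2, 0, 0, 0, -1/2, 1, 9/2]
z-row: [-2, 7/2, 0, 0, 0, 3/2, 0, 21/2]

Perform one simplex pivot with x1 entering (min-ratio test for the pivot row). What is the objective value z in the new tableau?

27/2

Ratio test on column x1 — row 1: (39/2)/2 = 39/4; row 2: entry -4 ≤ 0; row 3: (7/2)/1 = 7/2; row 4: (9/2)/3 = 3/2. Minimum is 3/2 at row 4 (s_4 leaves); pivot element 3.
Pivot on row 4; the z-row RHS becomes 21/2 − (-2)·(3/2) = 27/2.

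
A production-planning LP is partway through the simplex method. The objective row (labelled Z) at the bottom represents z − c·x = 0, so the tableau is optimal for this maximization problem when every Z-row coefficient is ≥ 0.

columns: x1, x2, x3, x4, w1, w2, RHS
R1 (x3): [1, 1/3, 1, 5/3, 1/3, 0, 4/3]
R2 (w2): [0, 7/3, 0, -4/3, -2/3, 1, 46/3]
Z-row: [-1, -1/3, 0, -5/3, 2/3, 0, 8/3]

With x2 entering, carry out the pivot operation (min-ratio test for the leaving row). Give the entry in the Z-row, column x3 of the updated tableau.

Ratio test on column x2 — row 1: (4/3)/(1/3) = 4; row 2: (46/3)/(7/3) = 46/7. Minimum is 4 at row 1 (x3 leaves); pivot element 1/3.
Divide row 1 by 1/3; eliminate column x2 from the other rows.
Z-row update in column x3: 0 − (-1/3)·3 = 1.

1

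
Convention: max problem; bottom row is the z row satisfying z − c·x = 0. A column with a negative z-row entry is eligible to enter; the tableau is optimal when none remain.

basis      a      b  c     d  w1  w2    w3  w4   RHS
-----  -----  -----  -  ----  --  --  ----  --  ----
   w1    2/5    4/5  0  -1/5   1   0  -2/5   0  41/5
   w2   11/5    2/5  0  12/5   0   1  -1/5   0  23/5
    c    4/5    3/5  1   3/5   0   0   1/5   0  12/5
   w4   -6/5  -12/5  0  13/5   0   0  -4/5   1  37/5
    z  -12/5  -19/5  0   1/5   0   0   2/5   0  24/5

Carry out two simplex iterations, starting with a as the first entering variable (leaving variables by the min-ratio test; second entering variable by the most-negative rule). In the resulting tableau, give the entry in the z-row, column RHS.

Ratio test on column a — row 1: (41/5)/(2/5) = 41/2; row 2: (23/5)/(11/5) = 23/11; row 3: (12/5)/(4/5) = 3; row 4: entry -6/5 ≤ 0. Minimum is 23/11 at row 2 (w2 leaves); pivot element 11/5.
Divide row 2 by 11/5; eliminate column a from the other rows.
Second iteration: most negative z-row entry is -37/11 in column b, so b enters.
Ratio test on column b — row 1: (81/11)/(8/11) = 81/8; row 2: (23/11)/(2/11) = 23/2; row 3: (8/11)/(5/11) = 8/5; row 4: entry -24/11 ≤ 0. Minimum is 8/5 at row 3 (c leaves); pivot element 5/11.
Divide row 3 by 5/11; eliminate column b from the other rows.
After both pivots, the entry at the z-row, column RHS is 76/5.

76/5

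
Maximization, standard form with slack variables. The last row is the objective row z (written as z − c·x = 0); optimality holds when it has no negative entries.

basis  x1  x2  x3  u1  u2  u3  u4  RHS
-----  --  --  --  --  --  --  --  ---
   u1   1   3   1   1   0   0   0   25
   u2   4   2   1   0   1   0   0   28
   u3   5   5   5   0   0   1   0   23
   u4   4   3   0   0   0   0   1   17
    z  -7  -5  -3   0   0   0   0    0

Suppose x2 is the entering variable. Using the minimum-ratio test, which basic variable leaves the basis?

u3

Column x2 entries and ratios — u1: 25/3 = 25/3; u2: 28/2 = 14; u3: 23/5 = 23/5; u4: 17/3 = 17/3.
Smallest ratio is 23/5 in the row of u3, so u3 leaves.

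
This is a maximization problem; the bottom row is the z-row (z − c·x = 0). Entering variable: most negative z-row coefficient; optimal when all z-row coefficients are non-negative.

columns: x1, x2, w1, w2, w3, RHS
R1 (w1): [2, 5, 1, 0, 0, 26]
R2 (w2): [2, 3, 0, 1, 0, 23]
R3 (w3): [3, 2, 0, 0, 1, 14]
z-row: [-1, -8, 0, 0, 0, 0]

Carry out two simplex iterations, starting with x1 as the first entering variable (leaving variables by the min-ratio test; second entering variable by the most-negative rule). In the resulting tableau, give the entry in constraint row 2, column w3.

-4/11

Ratio test on column x1 — row 1: 26/2 = 13; row 2: 23/2 = 23/2; row 3: 14/3 = 14/3. Minimum is 14/3 at row 3 (w3 leaves); pivot element 3.
Divide row 3 by 3; eliminate column x1 from the other rows.
Second iteration: most negative z-row entry is -22/3 in column x2, so x2 enters.
Ratio test on column x2 — row 1: (50/3)/(11/3) = 50/11; row 2: (41/3)/(5/3) = 41/5; row 3: (14/3)/(2/3) = 7. Minimum is 50/11 at row 1 (w1 leaves); pivot element 11/3.
Divide row 1 by 11/3; eliminate column x2 from the other rows.
After both pivots, the entry at constraint row 2, column w3 is -4/11.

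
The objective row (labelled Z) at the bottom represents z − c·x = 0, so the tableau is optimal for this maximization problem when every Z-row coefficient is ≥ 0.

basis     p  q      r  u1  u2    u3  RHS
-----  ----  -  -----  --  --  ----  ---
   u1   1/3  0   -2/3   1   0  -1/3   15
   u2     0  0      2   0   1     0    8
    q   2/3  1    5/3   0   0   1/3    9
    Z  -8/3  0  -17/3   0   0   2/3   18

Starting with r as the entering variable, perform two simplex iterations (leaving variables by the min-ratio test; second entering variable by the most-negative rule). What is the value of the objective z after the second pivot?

Ratio test on column r — row 1: entry -2/3 ≤ 0; row 2: 8/2 = 4; row 3: 9/(5/3) = 27/5. Minimum is 4 at row 2 (u2 leaves); pivot element 2.
Pivot on row 2; the Z-row RHS becomes 18 − (-17/3)·4 = 122/3.
Next entering variable (most negative Z-row entry -8/3): p.
Ratio test on column p — row 1: (53/3)/(1/3) = 53; row 2: entry 0 ≤ 0; row 3: (7/3)/(2/3) = 7/2. Minimum is 7/2 at row 3 (q leaves); pivot element 2/3.
After the second pivot the Z-row RHS is 122/3 − (-8/3)·(7/2) = 50.

50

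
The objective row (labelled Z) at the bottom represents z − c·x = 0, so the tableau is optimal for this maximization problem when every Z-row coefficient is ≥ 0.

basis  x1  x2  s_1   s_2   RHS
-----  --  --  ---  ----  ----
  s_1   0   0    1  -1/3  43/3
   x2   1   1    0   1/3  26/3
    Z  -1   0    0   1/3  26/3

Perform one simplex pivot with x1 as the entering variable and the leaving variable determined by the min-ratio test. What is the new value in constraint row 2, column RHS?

Ratio test on column x1 — row 1: entry 0 ≤ 0; row 2: (26/3)/1 = 26/3. Minimum is 26/3 at row 2 (x2 leaves); pivot element 1.
Divide row 2 by 1; eliminate column x1 from the other rows.
In the new row 2, the RHS entry is the old entry divided by the pivot: (26/3)/1 = 26/3.

26/3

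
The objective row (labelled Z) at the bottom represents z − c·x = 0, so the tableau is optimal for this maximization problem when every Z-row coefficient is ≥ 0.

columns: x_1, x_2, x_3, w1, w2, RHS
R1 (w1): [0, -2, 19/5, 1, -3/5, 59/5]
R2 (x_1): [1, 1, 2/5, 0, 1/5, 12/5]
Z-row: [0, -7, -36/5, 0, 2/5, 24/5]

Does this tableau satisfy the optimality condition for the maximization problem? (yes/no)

no

The Z-row has a negative entry -36/5 in column x_3, so it is not optimal.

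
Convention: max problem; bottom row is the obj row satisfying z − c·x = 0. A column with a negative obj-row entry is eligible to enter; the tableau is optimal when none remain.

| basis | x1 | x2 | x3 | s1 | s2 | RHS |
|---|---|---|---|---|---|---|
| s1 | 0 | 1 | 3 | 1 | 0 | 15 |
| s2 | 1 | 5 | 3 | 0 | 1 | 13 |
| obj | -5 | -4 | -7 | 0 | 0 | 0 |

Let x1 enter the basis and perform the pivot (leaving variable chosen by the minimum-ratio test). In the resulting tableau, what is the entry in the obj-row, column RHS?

65

Ratio test on column x1 — row 1: entry 0 ≤ 0; row 2: 13/1 = 13. Minimum is 13 at row 2 (s2 leaves); pivot element 1.
Divide row 2 by 1; eliminate column x1 from the other rows.
obj-row update in column RHS: 0 − (-5)·13 = 65.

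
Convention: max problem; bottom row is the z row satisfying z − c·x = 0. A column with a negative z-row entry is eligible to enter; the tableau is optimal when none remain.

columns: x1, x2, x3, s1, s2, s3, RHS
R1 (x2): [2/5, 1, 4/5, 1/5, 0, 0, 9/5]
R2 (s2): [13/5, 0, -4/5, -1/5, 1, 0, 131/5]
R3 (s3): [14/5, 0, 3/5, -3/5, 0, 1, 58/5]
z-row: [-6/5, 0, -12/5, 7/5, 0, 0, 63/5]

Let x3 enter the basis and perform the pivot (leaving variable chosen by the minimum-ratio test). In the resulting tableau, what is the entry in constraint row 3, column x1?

Ratio test on column x3 — row 1: (9/5)/(4/5) = 9/4; row 2: entry -4/5 ≤ 0; row 3: (58/5)/(3/5) = 58/3. Minimum is 9/4 at row 1 (x2 leaves); pivot element 4/5.
Divide row 1 by 4/5; eliminate column x3 from the other rows.
Row 3 update in column x1: 14/5 − (3/5)·(1/2) = 5/2.

5/2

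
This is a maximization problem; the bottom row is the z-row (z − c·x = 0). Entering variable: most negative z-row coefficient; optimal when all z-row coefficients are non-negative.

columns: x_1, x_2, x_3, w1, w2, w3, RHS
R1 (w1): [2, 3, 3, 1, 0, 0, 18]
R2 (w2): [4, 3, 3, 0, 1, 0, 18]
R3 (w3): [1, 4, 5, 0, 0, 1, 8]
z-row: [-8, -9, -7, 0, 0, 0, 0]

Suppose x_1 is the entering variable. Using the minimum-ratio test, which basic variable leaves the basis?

w2

Column x_1 entries and ratios — w1: 18/2 = 9; w2: 18/4 = 9/2; w3: 8/1 = 8.
Smallest ratio is 9/2 in the row of w2, so w2 leaves.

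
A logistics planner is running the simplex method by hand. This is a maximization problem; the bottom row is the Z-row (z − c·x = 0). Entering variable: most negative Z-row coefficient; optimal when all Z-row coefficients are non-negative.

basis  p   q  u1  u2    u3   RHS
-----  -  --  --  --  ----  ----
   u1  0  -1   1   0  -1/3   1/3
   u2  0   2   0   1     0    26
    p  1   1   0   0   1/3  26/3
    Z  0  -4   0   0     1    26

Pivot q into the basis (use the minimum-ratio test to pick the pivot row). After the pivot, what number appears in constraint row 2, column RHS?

26/3

Ratio test on column q — row 1: entry -1 ≤ 0; row 2: 26/2 = 13; row 3: (26/3)/1 = 26/3. Minimum is 26/3 at row 3 (p leaves); pivot element 1.
Divide row 3 by 1; eliminate column q from the other rows.
Row 2 update in column RHS: 26 − 2·(26/3) = 26/3.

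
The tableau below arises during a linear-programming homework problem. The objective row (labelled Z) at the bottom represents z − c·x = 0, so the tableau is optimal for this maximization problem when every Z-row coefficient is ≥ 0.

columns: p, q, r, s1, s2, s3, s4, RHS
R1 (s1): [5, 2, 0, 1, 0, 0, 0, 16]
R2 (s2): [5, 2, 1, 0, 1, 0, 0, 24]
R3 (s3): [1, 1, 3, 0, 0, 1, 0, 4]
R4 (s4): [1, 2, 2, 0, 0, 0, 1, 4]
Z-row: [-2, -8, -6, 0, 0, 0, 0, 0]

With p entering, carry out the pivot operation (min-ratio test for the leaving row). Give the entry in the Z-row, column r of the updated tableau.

-6

Ratio test on column p — row 1: 16/5 = 16/5; row 2: 24/5 = 24/5; row 3: 4/1 = 4; row 4: 4/1 = 4. Minimum is 16/5 at row 1 (s1 leaves); pivot element 5.
Divide row 1 by 5; eliminate column p from the other rows.
Z-row update in column r: -6 − (-2)·0 = -6.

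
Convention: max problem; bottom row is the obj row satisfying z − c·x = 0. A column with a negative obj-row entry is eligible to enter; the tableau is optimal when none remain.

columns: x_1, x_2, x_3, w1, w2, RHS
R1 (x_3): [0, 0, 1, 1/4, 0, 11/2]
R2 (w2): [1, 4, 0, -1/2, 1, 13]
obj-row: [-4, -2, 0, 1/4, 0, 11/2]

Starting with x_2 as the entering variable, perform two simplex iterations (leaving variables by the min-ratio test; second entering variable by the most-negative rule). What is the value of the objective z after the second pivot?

Ratio test on column x_2 — row 1: entry 0 ≤ 0; row 2: 13/4 = 13/4. Minimum is 13/4 at row 2 (w2 leaves); pivot element 4.
Pivot on row 2; the obj-row RHS becomes 11/2 − (-2)·(13/4) = 12.
Next entering variable (most negative obj-row entry -7/2): x_1.
Ratio test on column x_1 — row 1: entry 0 ≤ 0; row 2: (13/4)/(1/4) = 13. Minimum is 13 at row 2 (x_2 leaves); pivot element 1/4.
After the second pivot the obj-row RHS is 12 − (-7/2)·13 = 115/2.

115/2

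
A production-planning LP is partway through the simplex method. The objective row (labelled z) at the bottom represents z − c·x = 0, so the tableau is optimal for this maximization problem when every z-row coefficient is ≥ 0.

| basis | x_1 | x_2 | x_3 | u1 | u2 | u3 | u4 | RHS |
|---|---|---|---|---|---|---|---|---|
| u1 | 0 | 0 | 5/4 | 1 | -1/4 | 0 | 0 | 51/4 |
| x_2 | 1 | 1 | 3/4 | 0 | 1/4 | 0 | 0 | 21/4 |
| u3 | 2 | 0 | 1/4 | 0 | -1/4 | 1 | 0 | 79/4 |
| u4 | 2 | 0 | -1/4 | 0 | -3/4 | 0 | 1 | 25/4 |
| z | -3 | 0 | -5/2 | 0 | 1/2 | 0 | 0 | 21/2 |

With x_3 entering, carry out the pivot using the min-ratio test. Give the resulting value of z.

28

Ratio test on column x_3 — row 1: (51/4)/(5/4) = 51/5; row 2: (21/4)/(3/4) = 7; row 3: (79/4)/(1/4) = 79; row 4: entry -1/4 ≤ 0. Minimum is 7 at row 2 (x_2 leaves); pivot element 3/4.
Pivot on row 2; the z-row RHS becomes 21/2 − (-5/2)·7 = 28.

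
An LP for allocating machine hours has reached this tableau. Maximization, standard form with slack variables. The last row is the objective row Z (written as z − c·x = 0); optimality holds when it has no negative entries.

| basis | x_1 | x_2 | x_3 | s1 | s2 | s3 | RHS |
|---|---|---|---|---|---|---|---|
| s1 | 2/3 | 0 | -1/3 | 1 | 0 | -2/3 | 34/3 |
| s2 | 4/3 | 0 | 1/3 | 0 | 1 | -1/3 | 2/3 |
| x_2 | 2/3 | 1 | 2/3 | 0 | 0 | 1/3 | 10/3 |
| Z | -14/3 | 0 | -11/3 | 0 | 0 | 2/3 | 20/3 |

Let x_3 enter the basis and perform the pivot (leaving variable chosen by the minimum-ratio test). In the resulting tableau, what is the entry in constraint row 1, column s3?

Ratio test on column x_3 — row 1: entry -1/3 ≤ 0; row 2: (2/3)/(1/3) = 2; row 3: (10/3)/(2/3) = 5. Minimum is 2 at row 2 (s2 leaves); pivot element 1/3.
Divide row 2 by 1/3; eliminate column x_3 from the other rows.
Row 1 update in column s3: -2/3 − (-1/3)·(-1) = -1.

-1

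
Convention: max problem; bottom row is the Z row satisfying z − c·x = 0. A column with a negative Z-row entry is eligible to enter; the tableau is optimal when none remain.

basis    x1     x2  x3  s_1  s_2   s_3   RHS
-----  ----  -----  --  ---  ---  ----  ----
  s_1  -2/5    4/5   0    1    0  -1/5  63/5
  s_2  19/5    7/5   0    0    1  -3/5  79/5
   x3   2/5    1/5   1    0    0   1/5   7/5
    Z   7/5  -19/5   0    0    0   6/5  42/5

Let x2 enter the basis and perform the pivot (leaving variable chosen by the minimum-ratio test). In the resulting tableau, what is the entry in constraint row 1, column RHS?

7

Ratio test on column x2 — row 1: (63/5)/(4/5) = 63/4; row 2: (79/5)/(7/5) = 79/7; row 3: (7/5)/(1/5) = 7. Minimum is 7 at row 3 (x3 leaves); pivot element 1/5.
Divide row 3 by 1/5; eliminate column x2 from the other rows.
Row 1 update in column RHS: 63/5 − (4/5)·7 = 7.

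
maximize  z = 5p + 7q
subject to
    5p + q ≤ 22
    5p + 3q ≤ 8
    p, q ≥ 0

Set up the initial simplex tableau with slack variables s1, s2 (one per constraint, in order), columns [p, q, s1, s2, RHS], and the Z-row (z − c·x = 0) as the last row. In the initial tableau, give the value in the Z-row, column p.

-5

The Z-row carries the negated objective coefficients: the p entry is -5.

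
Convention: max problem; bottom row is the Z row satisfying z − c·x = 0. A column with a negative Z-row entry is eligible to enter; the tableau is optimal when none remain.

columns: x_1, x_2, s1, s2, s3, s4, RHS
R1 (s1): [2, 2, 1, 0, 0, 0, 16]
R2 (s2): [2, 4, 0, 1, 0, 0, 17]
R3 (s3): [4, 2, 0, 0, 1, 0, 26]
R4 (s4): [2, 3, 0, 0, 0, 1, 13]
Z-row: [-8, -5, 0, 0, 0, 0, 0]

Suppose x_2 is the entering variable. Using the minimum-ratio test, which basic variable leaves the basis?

Column x_2 entries and ratios — s1: 16/2 = 8; s2: 17/4 = 17/4; s3: 26/2 = 13; s4: 13/3 = 13/3.
Smallest ratio is 17/4 in the row of s2, so s2 leaves.

s2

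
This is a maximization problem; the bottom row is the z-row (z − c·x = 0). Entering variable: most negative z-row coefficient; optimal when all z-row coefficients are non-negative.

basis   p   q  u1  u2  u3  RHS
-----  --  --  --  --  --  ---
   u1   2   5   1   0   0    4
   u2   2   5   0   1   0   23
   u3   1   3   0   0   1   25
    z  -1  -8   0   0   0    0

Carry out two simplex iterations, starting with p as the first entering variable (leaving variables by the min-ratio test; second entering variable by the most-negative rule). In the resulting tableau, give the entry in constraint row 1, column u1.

1/5

Ratio test on column p — row 1: 4/2 = 2; row 2: 23/2 = 23/2; row 3: 25/1 = 25. Minimum is 2 at row 1 (u1 leaves); pivot element 2.
Divide row 1 by 2; eliminate column p from the other rows.
Second iteration: most negative z-row entry is -11/2 in column q, so q enters.
Ratio test on column q — row 1: 2/(5/2) = 4/5; row 2: entry 0 ≤ 0; row 3: 23/(1/2) = 46. Minimum is 4/5 at row 1 (p leaves); pivot element 5/2.
Divide row 1 by 5/2; eliminate column q from the other rows.
After both pivots, the entry at constraint row 1, column u1 is 1/5.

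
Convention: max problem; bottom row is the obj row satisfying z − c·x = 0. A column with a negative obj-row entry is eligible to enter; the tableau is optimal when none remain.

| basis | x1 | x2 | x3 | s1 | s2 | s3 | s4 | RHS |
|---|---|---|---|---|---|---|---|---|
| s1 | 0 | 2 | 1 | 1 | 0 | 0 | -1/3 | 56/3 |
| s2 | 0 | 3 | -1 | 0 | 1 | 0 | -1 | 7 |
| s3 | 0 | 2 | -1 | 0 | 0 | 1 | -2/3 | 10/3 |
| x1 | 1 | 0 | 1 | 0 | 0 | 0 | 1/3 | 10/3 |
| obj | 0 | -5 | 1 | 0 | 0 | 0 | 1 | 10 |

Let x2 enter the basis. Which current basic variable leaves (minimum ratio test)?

Column x2 entries and ratios — s1: (56/3)/2 = 28/3; s2: 7/3 = 7/3; s3: (10/3)/2 = 5/3; x1: 0 ≤ 0, skip.
Smallest ratio is 5/3 in the row of s3, so s3 leaves.

s3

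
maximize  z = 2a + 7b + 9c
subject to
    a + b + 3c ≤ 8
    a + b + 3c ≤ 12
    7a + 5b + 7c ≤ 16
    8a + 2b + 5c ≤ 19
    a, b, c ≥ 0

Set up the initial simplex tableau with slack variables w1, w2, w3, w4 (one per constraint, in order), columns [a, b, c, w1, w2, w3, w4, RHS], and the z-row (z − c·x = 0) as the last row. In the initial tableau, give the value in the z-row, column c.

The z-row carries the negated objective coefficients: the c entry is -9.

-9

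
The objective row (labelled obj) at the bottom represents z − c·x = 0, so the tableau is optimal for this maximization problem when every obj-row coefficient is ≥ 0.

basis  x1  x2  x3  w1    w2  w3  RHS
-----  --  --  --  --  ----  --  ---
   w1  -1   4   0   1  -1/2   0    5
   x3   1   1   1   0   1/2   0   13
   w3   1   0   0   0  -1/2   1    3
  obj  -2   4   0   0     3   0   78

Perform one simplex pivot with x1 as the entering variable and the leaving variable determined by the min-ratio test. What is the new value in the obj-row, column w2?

Ratio test on column x1 — row 1: entry -1 ≤ 0; row 2: 13/1 = 13; row 3: 3/1 = 3. Minimum is 3 at row 3 (w3 leaves); pivot element 1.
Divide row 3 by 1; eliminate column x1 from the other rows.
obj-row update in column w2: 3 − (-2)·(-1/2) = 2.

2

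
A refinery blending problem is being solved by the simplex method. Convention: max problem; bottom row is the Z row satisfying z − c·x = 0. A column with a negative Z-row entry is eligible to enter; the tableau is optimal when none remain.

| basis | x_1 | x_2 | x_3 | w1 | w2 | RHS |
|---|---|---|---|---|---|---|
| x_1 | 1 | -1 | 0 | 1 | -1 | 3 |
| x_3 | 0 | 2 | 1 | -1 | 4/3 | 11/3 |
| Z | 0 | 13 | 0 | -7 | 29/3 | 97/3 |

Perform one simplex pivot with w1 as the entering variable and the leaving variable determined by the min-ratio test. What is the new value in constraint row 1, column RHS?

3

Ratio test on column w1 — row 1: 3/1 = 3; row 2: entry -1 ≤ 0. Minimum is 3 at row 1 (x_1 leaves); pivot element 1.
Divide row 1 by 1; eliminate column w1 from the other rows.
In the new row 1, the RHS entry is the old entry divided by the pivot: 3/1 = 3.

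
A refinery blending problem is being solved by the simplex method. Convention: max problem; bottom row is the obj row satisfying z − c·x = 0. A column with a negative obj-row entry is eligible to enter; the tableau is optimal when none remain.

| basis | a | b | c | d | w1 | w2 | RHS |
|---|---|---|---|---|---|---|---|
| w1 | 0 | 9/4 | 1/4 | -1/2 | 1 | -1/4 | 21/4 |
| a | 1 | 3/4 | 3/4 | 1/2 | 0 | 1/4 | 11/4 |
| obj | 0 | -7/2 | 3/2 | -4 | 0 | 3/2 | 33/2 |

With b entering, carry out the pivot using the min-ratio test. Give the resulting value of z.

Ratio test on column b — row 1: (21/4)/(9/4) = 7/3; row 2: (11/4)/(3/4) = 11/3. Minimum is 7/3 at row 1 (w1 leaves); pivot element 9/4.
Pivot on row 1; the obj-row RHS becomes 33/2 − (-7/2)·(7/3) = 74/3.

74/3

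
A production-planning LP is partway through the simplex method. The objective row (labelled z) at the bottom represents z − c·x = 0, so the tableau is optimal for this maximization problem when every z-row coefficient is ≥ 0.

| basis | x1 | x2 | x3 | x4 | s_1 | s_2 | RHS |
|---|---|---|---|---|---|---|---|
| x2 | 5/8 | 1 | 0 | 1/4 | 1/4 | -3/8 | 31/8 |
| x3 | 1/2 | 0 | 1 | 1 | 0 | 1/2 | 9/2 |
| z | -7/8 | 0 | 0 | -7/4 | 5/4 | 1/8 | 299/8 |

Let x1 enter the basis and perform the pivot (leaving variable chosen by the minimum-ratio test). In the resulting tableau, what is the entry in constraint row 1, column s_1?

Ratio test on column x1 — row 1: (31/8)/(5/8) = 31/5; row 2: (9/2)/(1/2) = 9. Minimum is 31/5 at row 1 (x2 leaves); pivot element 5/8.
Divide row 1 by 5/8; eliminate column x1 from the other rows.
In the new row 1, the s_1 entry is the old entry divided by the pivot: (1/4)/(5/8) = 2/5.

2/5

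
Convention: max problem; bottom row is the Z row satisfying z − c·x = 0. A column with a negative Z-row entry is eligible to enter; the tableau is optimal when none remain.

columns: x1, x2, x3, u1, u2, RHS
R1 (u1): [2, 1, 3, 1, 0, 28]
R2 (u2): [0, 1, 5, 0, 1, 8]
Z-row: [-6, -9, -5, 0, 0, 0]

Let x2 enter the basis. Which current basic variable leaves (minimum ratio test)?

u2

Column x2 entries and ratios — u1: 28/1 = 28; u2: 8/1 = 8.
Smallest ratio is 8 in the row of u2, so u2 leaves.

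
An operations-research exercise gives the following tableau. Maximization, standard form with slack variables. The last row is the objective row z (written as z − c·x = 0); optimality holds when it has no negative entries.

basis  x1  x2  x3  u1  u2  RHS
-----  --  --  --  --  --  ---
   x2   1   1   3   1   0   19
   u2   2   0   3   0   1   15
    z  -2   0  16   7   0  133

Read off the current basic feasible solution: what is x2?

x2 is basic (row 1); its value is the RHS of that row, 19.

19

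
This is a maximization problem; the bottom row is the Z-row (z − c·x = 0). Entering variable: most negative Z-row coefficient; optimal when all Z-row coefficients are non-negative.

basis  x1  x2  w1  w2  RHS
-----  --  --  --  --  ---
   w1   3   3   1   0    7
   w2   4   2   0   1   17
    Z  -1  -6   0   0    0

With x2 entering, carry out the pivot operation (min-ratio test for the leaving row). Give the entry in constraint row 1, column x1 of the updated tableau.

Ratio test on column x2 — row 1: 7/3 = 7/3; row 2: 17/2 = 17/2. Minimum is 7/3 at row 1 (w1 leaves); pivot element 3.
Divide row 1 by 3; eliminate column x2 from the other rows.
In the new row 1, the x1 entry is the old entry divided by the pivot: 3/3 = 1.

1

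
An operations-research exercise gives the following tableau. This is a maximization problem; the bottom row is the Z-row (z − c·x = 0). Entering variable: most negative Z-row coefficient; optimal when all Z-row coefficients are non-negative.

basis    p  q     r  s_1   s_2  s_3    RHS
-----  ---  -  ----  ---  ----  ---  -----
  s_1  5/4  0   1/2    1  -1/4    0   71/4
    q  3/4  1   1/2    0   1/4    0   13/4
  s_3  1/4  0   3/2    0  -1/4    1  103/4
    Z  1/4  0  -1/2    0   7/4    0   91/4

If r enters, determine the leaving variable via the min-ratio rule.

q

Column r entries and ratios — s_1: (71/4)/(1/2) = 71/2; q: (13/4)/(1/2) = 13/2; s_3: (103/4)/(3/2) = 103/6.
Smallest ratio is 13/2 in the row of q, so q leaves.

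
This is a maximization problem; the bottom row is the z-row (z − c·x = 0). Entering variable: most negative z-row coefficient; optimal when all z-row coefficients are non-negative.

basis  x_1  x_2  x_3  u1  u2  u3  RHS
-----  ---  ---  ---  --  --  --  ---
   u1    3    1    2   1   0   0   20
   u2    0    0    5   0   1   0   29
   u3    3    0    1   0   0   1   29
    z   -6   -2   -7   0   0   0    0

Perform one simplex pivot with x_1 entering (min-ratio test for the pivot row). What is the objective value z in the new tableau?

Ratio test on column x_1 — row 1: 20/3 = 20/3; row 2: entry 0 ≤ 0; row 3: 29/3 = 29/3. Minimum is 20/3 at row 1 (u1 leaves); pivot element 3.
Pivot on row 1; the z-row RHS becomes 0 − (-6)·(20/3) = 40.

40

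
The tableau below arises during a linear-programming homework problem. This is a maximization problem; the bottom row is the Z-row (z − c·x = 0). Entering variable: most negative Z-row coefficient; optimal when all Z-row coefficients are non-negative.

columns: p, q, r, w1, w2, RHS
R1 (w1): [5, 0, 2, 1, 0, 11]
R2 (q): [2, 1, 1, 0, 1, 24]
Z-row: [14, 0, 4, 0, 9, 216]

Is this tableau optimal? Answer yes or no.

Every Z-row coefficient is ≥ 0, so the tableau is optimal.

yes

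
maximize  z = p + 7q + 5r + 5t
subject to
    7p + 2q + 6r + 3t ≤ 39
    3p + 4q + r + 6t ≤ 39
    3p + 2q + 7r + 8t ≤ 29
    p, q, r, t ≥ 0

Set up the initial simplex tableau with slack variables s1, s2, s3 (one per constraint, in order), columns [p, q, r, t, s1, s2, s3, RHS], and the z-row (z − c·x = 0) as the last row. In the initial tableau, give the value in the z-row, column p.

The z-row carries the negated objective coefficients: the p entry is -1.

-1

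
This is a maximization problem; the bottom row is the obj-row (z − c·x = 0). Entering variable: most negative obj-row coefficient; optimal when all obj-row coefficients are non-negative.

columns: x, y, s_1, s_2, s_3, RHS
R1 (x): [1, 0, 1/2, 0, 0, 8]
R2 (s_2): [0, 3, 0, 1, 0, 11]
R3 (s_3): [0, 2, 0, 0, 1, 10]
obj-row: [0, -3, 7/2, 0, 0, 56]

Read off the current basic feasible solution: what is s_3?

10

s_3 is basic (row 3); its value is the RHS of that row, 10.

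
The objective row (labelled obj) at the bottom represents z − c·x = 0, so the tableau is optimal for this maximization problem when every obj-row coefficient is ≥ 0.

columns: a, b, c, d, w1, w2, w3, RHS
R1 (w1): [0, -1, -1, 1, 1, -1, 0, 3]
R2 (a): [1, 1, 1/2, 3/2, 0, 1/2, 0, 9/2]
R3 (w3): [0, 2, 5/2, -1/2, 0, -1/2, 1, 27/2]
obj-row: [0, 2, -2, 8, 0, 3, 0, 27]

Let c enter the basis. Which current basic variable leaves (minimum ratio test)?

Column c entries and ratios — w1: -1 ≤ 0, skip; a: (9/2)/(1/2) = 9; w3: (27/2)/(5/2) = 27/5.
Smallest ratio is 27/5 in the row of w3, so w3 leaves.

w3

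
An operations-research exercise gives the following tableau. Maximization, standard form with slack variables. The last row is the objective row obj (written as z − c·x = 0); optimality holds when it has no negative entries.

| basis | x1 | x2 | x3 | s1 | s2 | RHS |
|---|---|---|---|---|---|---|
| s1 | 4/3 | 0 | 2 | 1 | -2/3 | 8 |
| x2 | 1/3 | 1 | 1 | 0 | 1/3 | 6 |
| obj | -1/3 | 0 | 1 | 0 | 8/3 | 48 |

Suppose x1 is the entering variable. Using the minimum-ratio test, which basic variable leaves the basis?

Column x1 entries and ratios — s1: 8/(4/3) = 6; x2: 6/(1/3) = 18.
Smallest ratio is 6 in the row of s1, so s1 leaves.

s1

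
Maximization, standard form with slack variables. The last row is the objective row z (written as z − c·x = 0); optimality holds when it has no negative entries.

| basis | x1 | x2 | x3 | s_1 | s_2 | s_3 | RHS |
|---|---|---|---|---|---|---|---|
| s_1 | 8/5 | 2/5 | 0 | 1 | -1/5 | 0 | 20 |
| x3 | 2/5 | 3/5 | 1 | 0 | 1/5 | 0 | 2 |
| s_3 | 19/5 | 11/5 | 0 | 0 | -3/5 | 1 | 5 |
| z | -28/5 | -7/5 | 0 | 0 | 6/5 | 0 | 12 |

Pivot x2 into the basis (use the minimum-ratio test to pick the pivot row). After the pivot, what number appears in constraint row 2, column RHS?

7/11

Ratio test on column x2 — row 1: 20/(2/5) = 50; row 2: 2/(3/5) = 10/3; row 3: 5/(11/5) = 25/11. Minimum is 25/11 at row 3 (s_3 leaves); pivot element 11/5.
Divide row 3 by 11/5; eliminate column x2 from the other rows.
Row 2 update in column RHS: 2 − (3/5)·(25/11) = 7/11.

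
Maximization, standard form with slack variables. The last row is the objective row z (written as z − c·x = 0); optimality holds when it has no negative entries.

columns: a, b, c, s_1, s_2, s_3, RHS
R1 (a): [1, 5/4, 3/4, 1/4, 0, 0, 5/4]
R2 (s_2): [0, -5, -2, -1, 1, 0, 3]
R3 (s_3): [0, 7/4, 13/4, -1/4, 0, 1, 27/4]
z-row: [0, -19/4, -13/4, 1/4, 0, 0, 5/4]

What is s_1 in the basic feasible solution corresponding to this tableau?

s_1 is not in the basis, so in the current basic feasible solution s_1 = 0.

0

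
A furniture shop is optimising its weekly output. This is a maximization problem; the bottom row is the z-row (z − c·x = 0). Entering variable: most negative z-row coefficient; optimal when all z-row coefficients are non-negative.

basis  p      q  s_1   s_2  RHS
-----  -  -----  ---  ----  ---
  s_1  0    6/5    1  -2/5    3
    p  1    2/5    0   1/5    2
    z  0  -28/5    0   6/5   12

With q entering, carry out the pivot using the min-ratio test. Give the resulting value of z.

26

Ratio test on column q — row 1: 3/(6/5) = 5/2; row 2: 2/(2/5) = 5. Minimum is 5/2 at row 1 (s_1 leaves); pivot element 6/5.
Pivot on row 1; the z-row RHS becomes 12 − (-28/5)·(5/2) = 26.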